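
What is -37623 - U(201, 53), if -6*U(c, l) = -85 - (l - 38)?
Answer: -112919/3 ≈ -37640.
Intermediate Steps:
U(c, l) = 47/6 + l/6 (U(c, l) = -(-85 - (l - 38))/6 = -(-85 - (-38 + l))/6 = -(-85 + (38 - l))/6 = -(-47 - l)/6 = 47/6 + l/6)
-37623 - U(201, 53) = -37623 - (47/6 + (⅙)*53) = -37623 - (47/6 + 53/6) = -37623 - 1*50/3 = -37623 - 50/3 = -112919/3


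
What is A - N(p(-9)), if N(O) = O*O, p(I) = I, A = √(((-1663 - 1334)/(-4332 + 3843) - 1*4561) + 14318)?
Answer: -81 + √259396570/163 ≈ 17.809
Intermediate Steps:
A = √259396570/163 (A = √((-2997/(-489) - 4561) + 14318) = √((-2997*(-1/489) - 4561) + 14318) = √((999/163 - 4561) + 14318) = √(-742444/163 + 14318) = √(1591390/163) = √259396570/163 ≈ 98.809)
N(O) = O²
A - N(p(-9)) = √259396570/163 - 1*(-9)² = √259396570/163 - 1*81 = √259396570/163 - 81 = -81 + √259396570/163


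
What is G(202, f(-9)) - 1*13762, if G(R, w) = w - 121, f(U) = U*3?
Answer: -13910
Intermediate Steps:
f(U) = 3*U
G(R, w) = -121 + w
G(202, f(-9)) - 1*13762 = (-121 + 3*(-9)) - 1*13762 = (-121 - 27) - 13762 = -148 - 13762 = -13910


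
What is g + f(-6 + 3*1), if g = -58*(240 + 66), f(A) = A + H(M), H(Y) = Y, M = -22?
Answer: -17773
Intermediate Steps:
f(A) = -22 + A (f(A) = A - 22 = -22 + A)
g = -17748 (g = -58*306 = -17748)
g + f(-6 + 3*1) = -17748 + (-22 + (-6 + 3*1)) = -17748 + (-22 + (-6 + 3)) = -17748 + (-22 - 3) = -17748 - 25 = -17773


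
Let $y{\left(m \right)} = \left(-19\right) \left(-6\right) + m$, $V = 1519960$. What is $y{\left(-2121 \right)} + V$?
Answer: $1517953$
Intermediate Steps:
$y{\left(m \right)} = 114 + m$
$y{\left(-2121 \right)} + V = \left(114 - 2121\right) + 1519960 = -2007 + 1519960 = 1517953$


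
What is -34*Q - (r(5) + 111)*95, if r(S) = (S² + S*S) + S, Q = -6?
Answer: -15566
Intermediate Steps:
r(S) = S + 2*S² (r(S) = (S² + S²) + S = 2*S² + S = S + 2*S²)
-34*Q - (r(5) + 111)*95 = -34*(-6) - (5*(1 + 2*5) + 111)*95 = 204 - (5*(1 + 10) + 111)*95 = 204 - (5*11 + 111)*95 = 204 - (55 + 111)*95 = 204 - 166*95 = 204 - 1*15770 = 204 - 15770 = -15566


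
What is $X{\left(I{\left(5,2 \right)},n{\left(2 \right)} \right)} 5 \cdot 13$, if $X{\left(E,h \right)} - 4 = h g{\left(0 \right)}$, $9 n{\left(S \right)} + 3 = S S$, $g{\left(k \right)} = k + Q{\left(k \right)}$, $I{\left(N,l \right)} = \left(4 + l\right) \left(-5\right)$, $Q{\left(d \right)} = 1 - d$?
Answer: $\frac{2405}{9} \approx 267.22$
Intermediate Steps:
$I{\left(N,l \right)} = -20 - 5 l$
$g{\left(k \right)} = 1$ ($g{\left(k \right)} = k - \left(-1 + k\right) = 1$)
$n{\left(S \right)} = - \frac{1}{3} + \frac{S^{2}}{9}$ ($n{\left(S \right)} = - \frac{1}{3} + \frac{S S}{9} = - \frac{1}{3} + \frac{S^{2}}{9}$)
$X{\left(E,h \right)} = 4 + h$ ($X{\left(E,h \right)} = 4 + h 1 = 4 + h$)
$X{\left(I{\left(5,2 \right)},n{\left(2 \right)} \right)} 5 \cdot 13 = \left(4 - \left(\frac{1}{3} - \frac{2^{2}}{9}\right)\right) 5 \cdot 13 = \left(4 + \left(- \frac{1}{3} + \frac{1}{9} \cdot 4\right)\right) 5 \cdot 13 = \left(4 + \left(- \frac{1}{3} + \frac{4}{9}\right)\right) 5 \cdot 13 = \left(4 + \frac{1}{9}\right) 5 \cdot 13 = \frac{37}{9} \cdot 5 \cdot 13 = \frac{185}{9} \cdot 13 = \frac{2405}{9}$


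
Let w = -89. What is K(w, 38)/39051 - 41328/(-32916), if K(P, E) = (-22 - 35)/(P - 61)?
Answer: 6724634317/5355844650 ≈ 1.2556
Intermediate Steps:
K(P, E) = -57/(-61 + P)
K(w, 38)/39051 - 41328/(-32916) = -57/(-61 - 89)/39051 - 41328/(-32916) = -57/(-150)*(1/39051) - 41328*(-1/32916) = -57*(-1/150)*(1/39051) + 3444/2743 = (19/50)*(1/39051) + 3444/2743 = 19/1952550 + 3444/2743 = 6724634317/5355844650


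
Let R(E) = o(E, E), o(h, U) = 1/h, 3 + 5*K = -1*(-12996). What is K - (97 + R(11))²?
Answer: -4130967/605 ≈ -6828.0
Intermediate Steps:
K = 12993/5 (K = -⅗ + (-1*(-12996))/5 = -⅗ + (⅕)*12996 = -⅗ + 12996/5 = 12993/5 ≈ 2598.6)
R(E) = 1/E
K - (97 + R(11))² = 12993/5 - (97 + 1/11)² = 12993/5 - (1068/11)² = 12993/5 - 1*1140624/121 = 12993/5 - 1140624/121 = -4130967/605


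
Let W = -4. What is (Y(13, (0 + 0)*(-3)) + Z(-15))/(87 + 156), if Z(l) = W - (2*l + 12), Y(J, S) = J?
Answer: ⅑ ≈ 0.11111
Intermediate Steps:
Z(l) = -16 - 2*l (Z(l) = -4 - (2*l + 12) = -4 - (12 + 2*l) = -4 + (-12 - 2*l) = -16 - 2*l)
(Y(13, (0 + 0)*(-3)) + Z(-15))/(87 + 156) = (13 + (-16 - 2*(-15)))/(87 + 156) = (13 + (-16 + 30))/243 = (13 + 14)*(1/243) = 27*(1/243) = ⅑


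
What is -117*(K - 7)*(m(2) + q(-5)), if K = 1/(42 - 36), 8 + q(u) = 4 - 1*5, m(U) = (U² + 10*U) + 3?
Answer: 14391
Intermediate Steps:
m(U) = 3 + U² + 10*U
q(u) = -9 (q(u) = -8 + (4 - 1*5) = -8 + (4 - 5) = -8 - 1 = -9)
K = ⅙ (K = 1/6 = ⅙ ≈ 0.16667)
-117*(K - 7)*(m(2) + q(-5)) = -117*(⅙ - 7)*((3 + 2² + 10*2) - 9) = -(-1599)*((3 + 4 + 20) - 9)/2 = -(-1599)*(27 - 9)/2 = -(-1599)*18/2 = -117*(-123) = 14391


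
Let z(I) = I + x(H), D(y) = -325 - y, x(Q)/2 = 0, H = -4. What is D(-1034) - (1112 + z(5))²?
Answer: -1246980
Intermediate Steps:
x(Q) = 0 (x(Q) = 2*0 = 0)
z(I) = I (z(I) = I + 0 = I)
D(-1034) - (1112 + z(5))² = (-325 - 1*(-1034)) - (1112 + 5)² = (-325 + 1034) - 1*1117² = 709 - 1*1247689 = 709 - 1247689 = -1246980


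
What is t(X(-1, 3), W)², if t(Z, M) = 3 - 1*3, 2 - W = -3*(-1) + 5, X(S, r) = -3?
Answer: 0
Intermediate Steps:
W = -6 (W = 2 - (-3*(-1) + 5) = 2 - (3 + 5) = 2 - 1*8 = 2 - 8 = -6)
t(Z, M) = 0 (t(Z, M) = 3 - 3 = 0)
t(X(-1, 3), W)² = 0² = 0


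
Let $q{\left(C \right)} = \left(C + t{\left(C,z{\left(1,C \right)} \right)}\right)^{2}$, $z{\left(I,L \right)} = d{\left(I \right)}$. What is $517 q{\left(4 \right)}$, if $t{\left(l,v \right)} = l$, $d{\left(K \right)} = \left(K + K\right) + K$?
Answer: $33088$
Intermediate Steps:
$d{\left(K \right)} = 3 K$ ($d{\left(K \right)} = 2 K + K = 3 K$)
$z{\left(I,L \right)} = 3 I$
$q{\left(C \right)} = 4 C^{2}$ ($q{\left(C \right)} = \left(C + C\right)^{2} = \left(2 C\right)^{2} = 4 C^{2}$)
$517 q{\left(4 \right)} = 517 \cdot 4 \cdot 4^{2} = 517 \cdot 4 \cdot 16 = 517 \cdot 64 = 33088$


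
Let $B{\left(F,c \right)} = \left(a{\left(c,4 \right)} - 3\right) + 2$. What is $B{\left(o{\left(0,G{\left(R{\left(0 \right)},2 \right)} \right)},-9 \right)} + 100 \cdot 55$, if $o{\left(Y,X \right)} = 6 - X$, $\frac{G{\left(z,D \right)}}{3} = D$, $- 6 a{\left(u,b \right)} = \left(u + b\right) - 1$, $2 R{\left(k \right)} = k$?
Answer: $5500$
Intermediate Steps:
$R{\left(k \right)} = \frac{k}{2}$
$a{\left(u,b \right)} = \frac{1}{6} - \frac{b}{6} - \frac{u}{6}$ ($a{\left(u,b \right)} = - \frac{\left(u + b\right) - 1}{6} = - \frac{\left(b + u\right) - 1}{6} = - \frac{-1 + b + u}{6} = \frac{1}{6} - \frac{b}{6} - \frac{u}{6}$)
$G{\left(z,D \right)} = 3 D$
$B{\left(F,c \right)} = - \frac{3}{2} - \frac{c}{6}$ ($B{\left(F,c \right)} = \left(\left(\frac{1}{6} - \frac{2}{3} - \frac{c}{6}\right) - 3\right) + 2 = \left(\left(- \frac{1}{2} - \frac{c}{6}\right) - 3\right) + 2 = \left(- \frac{7}{2} - \frac{c}{6}\right) + 2 = - \frac{3}{2} - \frac{c}{6}$)
$B{\left(o{\left(0,G{\left(R{\left(0 \right)},2 \right)} \right)},-9 \right)} + 100 \cdot 55 = \left(- \frac{3}{2} - - \frac{3}{2}\right) + 100 \cdot 55 = \left(- \frac{3}{2} + \frac{3}{2}\right) + 5500 = 0 + 5500 = 5500$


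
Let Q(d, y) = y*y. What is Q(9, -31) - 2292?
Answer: -1331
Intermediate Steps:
Q(d, y) = y**2
Q(9, -31) - 2292 = (-31)**2 - 2292 = 961 - 2292 = -1331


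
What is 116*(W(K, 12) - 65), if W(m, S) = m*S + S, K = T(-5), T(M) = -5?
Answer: -13108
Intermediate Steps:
K = -5
W(m, S) = S + S*m (W(m, S) = S*m + S = S + S*m)
116*(W(K, 12) - 65) = 116*(12*(1 - 5) - 65) = 116*(12*(-4) - 65) = 116*(-48 - 65) = 116*(-113) = -13108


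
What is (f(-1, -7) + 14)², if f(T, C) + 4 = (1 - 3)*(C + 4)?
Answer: 256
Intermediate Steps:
f(T, C) = -12 - 2*C (f(T, C) = -4 + (1 - 3)*(C + 4) = -4 - 2*(4 + C) = -4 + (-8 - 2*C) = -12 - 2*C)
(f(-1, -7) + 14)² = ((-12 - 2*(-7)) + 14)² = ((-12 + 14) + 14)² = (2 + 14)² = 16² = 256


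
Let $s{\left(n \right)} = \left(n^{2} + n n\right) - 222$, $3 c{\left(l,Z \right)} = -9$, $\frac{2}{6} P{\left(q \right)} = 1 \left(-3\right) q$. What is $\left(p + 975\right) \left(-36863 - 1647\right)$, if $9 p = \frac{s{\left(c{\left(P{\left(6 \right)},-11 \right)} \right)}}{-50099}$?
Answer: $- \frac{331955391290}{8841} \approx -3.7547 \cdot 10^{7}$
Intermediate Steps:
$P{\left(q \right)} = - 9 q$ ($P{\left(q \right)} = 3 \cdot 1 \left(-3\right) q = 3 \left(- 3 q\right) = - 9 q$)
$c{\left(l,Z \right)} = -3$ ($c{\left(l,Z \right)} = \frac{1}{3} \left(-9\right) = -3$)
$s{\left(n \right)} = -222 + 2 n^{2}$ ($s{\left(n \right)} = \left(n^{2} + n^{2}\right) - 222 = 2 n^{2} - 222 = -222 + 2 n^{2}$)
$p = \frac{4}{8841}$ ($p = \frac{\left(-222 + 2 \left(-3\right)^{2}\right) \frac{1}{-50099}}{9} = \frac{\left(-222 + 2 \cdot 9\right) \left(- \frac{1}{50099}\right)}{9} = \frac{\left(-222 + 18\right) \left(- \frac{1}{50099}\right)}{9} = \frac{\left(-204\right) \left(- \frac{1}{50099}\right)}{9} = \frac{1}{9} \cdot \frac{12}{2947} = \frac{4}{8841} \approx 0.00045244$)
$\left(p + 975\right) \left(-36863 - 1647\right) = \left(\frac{4}{8841} + 975\right) \left(-36863 - 1647\right) = \frac{8619979}{8841} \left(-38510\right) = - \frac{331955391290}{8841}$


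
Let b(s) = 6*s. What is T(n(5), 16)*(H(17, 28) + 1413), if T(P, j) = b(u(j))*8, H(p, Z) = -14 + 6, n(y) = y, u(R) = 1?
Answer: 67440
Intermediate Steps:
H(p, Z) = -8
T(P, j) = 48 (T(P, j) = (6*1)*8 = 6*8 = 48)
T(n(5), 16)*(H(17, 28) + 1413) = 48*(-8 + 1413) = 48*1405 = 67440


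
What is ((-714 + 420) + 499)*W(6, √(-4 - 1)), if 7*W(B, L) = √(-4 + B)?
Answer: 205*√2/7 ≈ 41.416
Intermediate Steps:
W(B, L) = √(-4 + B)/7
((-714 + 420) + 499)*W(6, √(-4 - 1)) = ((-714 + 420) + 499)*(√(-4 + 6)/7) = (-294 + 499)*(√2/7) = 205*(√2/7) = 205*√2/7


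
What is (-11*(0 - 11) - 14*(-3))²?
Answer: 26569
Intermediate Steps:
(-11*(0 - 11) - 14*(-3))² = (-11*(-11) + 42)² = (121 + 42)² = 163² = 26569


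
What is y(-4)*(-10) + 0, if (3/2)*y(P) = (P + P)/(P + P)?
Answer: -20/3 ≈ -6.6667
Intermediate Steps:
y(P) = ⅔ (y(P) = 2*((P + P)/(P + P))/3 = 2*((2*P)/((2*P)))/3 = 2*((2*P)*(1/(2*P)))/3 = (⅔)*1 = ⅔)
y(-4)*(-10) + 0 = (⅔)*(-10) + 0 = -20/3 + 0 = -20/3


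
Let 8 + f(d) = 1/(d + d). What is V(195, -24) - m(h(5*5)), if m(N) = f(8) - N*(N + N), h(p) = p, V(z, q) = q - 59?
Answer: 18799/16 ≈ 1174.9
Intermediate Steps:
f(d) = -8 + 1/(2*d) (f(d) = -8 + 1/(d + d) = -8 + 1/(2*d))
V(z, q) = -59 + q
m(N) = -127/16 - 2*N² (m(N) = (-8 + (½)/8) - N*(N + N) = (-8 + (½)*(⅛)) - N*2*N = (-8 + 1/16) - 2*N² = -127/16 - 2*N²)
V(195, -24) - m(h(5*5)) = (-59 - 24) - (-127/16 - 2*(5*5)²) = -83 - (-127/16 - 2*25²) = -83 - (-127/16 - 2*625) = -83 - (-127/16 - 1250) = -83 - 1*(-20127/16) = -83 + 20127/16 = 18799/16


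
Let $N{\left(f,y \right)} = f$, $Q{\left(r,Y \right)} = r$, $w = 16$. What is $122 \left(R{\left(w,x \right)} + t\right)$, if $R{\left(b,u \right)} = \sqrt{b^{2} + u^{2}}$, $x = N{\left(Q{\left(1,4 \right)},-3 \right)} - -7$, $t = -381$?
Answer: $-46482 + 976 \sqrt{5} \approx -44300.0$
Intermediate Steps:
$x = 8$ ($x = 1 - -7 = 1 + 7 = 8$)
$122 \left(R{\left(w,x \right)} + t\right) = 122 \left(\sqrt{16^{2} + 8^{2}} - 381\right) = 122 \left(\sqrt{256 + 64} - 381\right) = 122 \left(\sqrt{320} - 381\right) = 122 \left(8 \sqrt{5} - 381\right) = 122 \left(-381 + 8 \sqrt{5}\right) = -46482 + 976 \sqrt{5}$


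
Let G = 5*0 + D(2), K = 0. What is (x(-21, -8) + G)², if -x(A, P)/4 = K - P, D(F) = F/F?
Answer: 961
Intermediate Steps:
D(F) = 1
x(A, P) = 4*P (x(A, P) = -4*(0 - P) = -(-4)*P = 4*P)
G = 1 (G = 5*0 + 1 = 0 + 1 = 1)
(x(-21, -8) + G)² = (4*(-8) + 1)² = (-32 + 1)² = (-31)² = 961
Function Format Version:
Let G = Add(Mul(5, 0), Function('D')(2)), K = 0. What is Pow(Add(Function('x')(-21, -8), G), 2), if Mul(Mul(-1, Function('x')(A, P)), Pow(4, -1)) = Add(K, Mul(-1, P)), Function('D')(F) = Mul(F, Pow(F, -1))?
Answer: 961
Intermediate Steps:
Function('D')(F) = 1
Function('x')(A, P) = Mul(4, P) (Function('x')(A, P) = Mul(-4, Add(0, Mul(-1, P))) = Mul(-4, Mul(-1, P)) = Mul(4, P))
G = 1 (G = Add(Mul(5, 0), 1) = Add(0, 1) = 1)
Pow(Add(Function('x')(-21, -8), G), 2) = Pow(Add(Mul(4, -8), 1), 2) = Pow(Add(-32, 1), 2) = Pow(-31, 2) = 961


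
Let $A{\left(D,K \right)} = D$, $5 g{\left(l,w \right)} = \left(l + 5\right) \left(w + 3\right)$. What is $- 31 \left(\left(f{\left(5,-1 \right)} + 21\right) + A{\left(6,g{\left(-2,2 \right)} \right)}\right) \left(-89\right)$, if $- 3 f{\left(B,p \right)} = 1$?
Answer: $\frac{220720}{3} \approx 73573.0$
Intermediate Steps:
$g{\left(l,w \right)} = \frac{\left(3 + w\right) \left(5 + l\right)}{5}$ ($g{\left(l,w \right)} = \frac{\left(l + 5\right) \left(w + 3\right)}{5} = \frac{\left(5 + l\right) \left(3 + w\right)}{5} = \frac{\left(3 + w\right) \left(5 + l\right)}{5}$)
$f{\left(B,p \right)} = - \frac{1}{3}$ ($f{\left(B,p \right)} = \left(- \frac{1}{3}\right) 1 = - \frac{1}{3}$)
$- 31 \left(\left(f{\left(5,-1 \right)} + 21\right) + A{\left(6,g{\left(-2,2 \right)} \right)}\right) \left(-89\right) = - 31 \left(\left(- \frac{1}{3} + 21\right) + 6\right) \left(-89\right) = - 31 \left(\frac{62}{3} + 6\right) \left(-89\right) = \left(-31\right) \frac{80}{3} \left(-89\right) = \left(- \frac{2480}{3}\right) \left(-89\right) = \frac{220720}{3}$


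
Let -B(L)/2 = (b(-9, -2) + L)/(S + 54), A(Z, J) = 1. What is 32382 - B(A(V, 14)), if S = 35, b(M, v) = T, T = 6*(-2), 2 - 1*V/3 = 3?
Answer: 2881976/89 ≈ 32382.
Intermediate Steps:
V = -3 (V = 6 - 3*3 = 6 - 9 = -3)
T = -12
b(M, v) = -12
B(L) = 24/89 - 2*L/89 (B(L) = -2*(-12 + L)/(35 + 54) = -2*(-12 + L)/89 = -2*(-12/89 + L/89) = 24/89 - 2*L/89)
32382 - B(A(V, 14)) = 32382 - (24/89 - 2/89*1) = 32382 - (24/89 - 2/89) = 32382 - 1*22/89 = 32382 - 22/89 = 2881976/89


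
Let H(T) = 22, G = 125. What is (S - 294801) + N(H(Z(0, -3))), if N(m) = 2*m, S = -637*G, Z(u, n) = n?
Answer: -374382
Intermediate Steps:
S = -79625 (S = -637*125 = -79625)
(S - 294801) + N(H(Z(0, -3))) = (-79625 - 294801) + 2*22 = -374426 + 44 = -374382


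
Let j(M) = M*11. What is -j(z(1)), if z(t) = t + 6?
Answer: -77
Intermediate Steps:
z(t) = 6 + t
j(M) = 11*M
-j(z(1)) = -11*(6 + 1) = -11*7 = -1*77 = -77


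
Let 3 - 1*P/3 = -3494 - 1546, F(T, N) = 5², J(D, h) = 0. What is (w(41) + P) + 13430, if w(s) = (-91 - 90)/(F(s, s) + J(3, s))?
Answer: 713794/25 ≈ 28552.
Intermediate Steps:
F(T, N) = 25
P = 15129 (P = 9 - 3*(-3494 - 1546) = 9 - 3*(-5040) = 9 + 15120 = 15129)
w(s) = -181/25 (w(s) = (-91 - 90)/(25 + 0) = -181/25)
(w(41) + P) + 13430 = (-181/25 + 15129) + 13430 = 378044/25 + 13430 = 713794/25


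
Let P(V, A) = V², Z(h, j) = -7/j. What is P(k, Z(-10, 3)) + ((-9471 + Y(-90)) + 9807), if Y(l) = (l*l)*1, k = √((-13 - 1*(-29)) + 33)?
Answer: 8485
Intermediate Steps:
k = 7 (k = √((-13 + 29) + 33) = √(16 + 33) = √49 = 7)
Y(l) = l² (Y(l) = l²*1 = l²)
P(k, Z(-10, 3)) + ((-9471 + Y(-90)) + 9807) = 7² + ((-9471 + (-90)²) + 9807) = 49 + ((-9471 + 8100) + 9807) = 49 + (-1371 + 9807) = 49 + 8436 = 8485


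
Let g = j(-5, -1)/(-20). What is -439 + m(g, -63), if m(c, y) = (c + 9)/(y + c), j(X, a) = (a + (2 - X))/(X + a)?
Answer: -552882/1259 ≈ -439.14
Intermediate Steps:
j(X, a) = (2 + a - X)/(X + a)
g = 1/20 (g = ((2 - 1 - 1*(-5))/(-5 - 1))/(-20) = ((2 - 1 + 5)/(-6))*(-1/20) = -1/6*6*(-1/20) = -1*(-1/20) = 1/20 ≈ 0.050000)
m(c, y) = (9 + c)/(c + y)
-439 + m(g, -63) = -439 + (9 + 1/20)/(1/20 - 63) = -439 + (181/20)/(-1259/20) = -439 - 20/1259*181/20 = -439 - 181/1259 = -552882/1259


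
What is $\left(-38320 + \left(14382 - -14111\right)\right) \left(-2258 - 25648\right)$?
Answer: $274232262$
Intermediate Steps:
$\left(-38320 + \left(14382 - -14111\right)\right) \left(-2258 - 25648\right) = \left(-38320 + \left(14382 + 14111\right)\right) \left(-27906\right) = \left(-38320 + 28493\right) \left(-27906\right) = \left(-9827\right) \left(-27906\right) = 274232262$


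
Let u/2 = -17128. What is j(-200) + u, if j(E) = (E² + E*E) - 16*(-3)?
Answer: 45792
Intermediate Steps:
u = -34256 (u = 2*(-17128) = -34256)
j(E) = 48 + 2*E² (j(E) = (E² + E²) + 48 = 2*E² + 48 = 48 + 2*E²)
j(-200) + u = (48 + 2*(-200)²) - 34256 = (48 + 2*40000) - 34256 = (48 + 80000) - 34256 = 80048 - 34256 = 45792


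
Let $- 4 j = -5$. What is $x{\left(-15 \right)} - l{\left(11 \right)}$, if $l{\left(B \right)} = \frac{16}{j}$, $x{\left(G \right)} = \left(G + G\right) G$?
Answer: $\frac{2186}{5} \approx 437.2$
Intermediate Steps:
$j = \frac{5}{4}$ ($j = \left(- \frac{1}{4}\right) \left(-5\right) = \frac{5}{4} \approx 1.25$)
$x{\left(G \right)} = 2 G^{2}$ ($x{\left(G \right)} = 2 G G = 2 G^{2}$)
$l{\left(B \right)} = \frac{64}{5}$ ($l{\left(B \right)} = \frac{16}{\frac{5}{4}} = 16 \cdot \frac{4}{5} = \frac{64}{5}$)
$x{\left(-15 \right)} - l{\left(11 \right)} = 2 \left(-15\right)^{2} - \frac{64}{5} = 2 \cdot 225 - \frac{64}{5} = 450 - \frac{64}{5} = \frac{2186}{5}$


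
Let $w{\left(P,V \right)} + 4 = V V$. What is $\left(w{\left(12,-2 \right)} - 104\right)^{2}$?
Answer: $10816$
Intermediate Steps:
$w{\left(P,V \right)} = -4 + V^{2}$ ($w{\left(P,V \right)} = -4 + V V = -4 + V^{2}$)
$\left(w{\left(12,-2 \right)} - 104\right)^{2} = \left(\left(-4 + \left(-2\right)^{2}\right) - 104\right)^{2} = \left(\left(-4 + 4\right) - 104\right)^{2} = \left(0 - 104\right)^{2} = \left(-104\right)^{2} = 10816$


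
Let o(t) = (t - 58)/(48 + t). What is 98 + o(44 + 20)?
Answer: 5491/56 ≈ 98.054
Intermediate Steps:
o(t) = (-58 + t)/(48 + t)
98 + o(44 + 20) = 98 + (-58 + (44 + 20))/(48 + (44 + 20)) = 98 + (-58 + 64)/(48 + 64) = 98 + 6/112 = 98 + (1/112)*6 = 98 + 3/56 = 5491/56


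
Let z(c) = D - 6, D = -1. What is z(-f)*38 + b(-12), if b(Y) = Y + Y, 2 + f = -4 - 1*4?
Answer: -290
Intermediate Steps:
f = -10 (f = -2 + (-4 - 1*4) = -2 + (-4 - 4) = -2 - 8 = -10)
b(Y) = 2*Y
z(c) = -7 (z(c) = -1 - 6 = -7)
z(-f)*38 + b(-12) = -7*38 + 2*(-12) = -266 - 24 = -290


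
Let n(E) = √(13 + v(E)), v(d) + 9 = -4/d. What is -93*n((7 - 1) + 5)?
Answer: -186*√110/11 ≈ -177.34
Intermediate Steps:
v(d) = -9 - 4/d
n(E) = √(4 - 4/E) (n(E) = √(13 + (-9 - 4/E)) = √(4 - 4/E))
-93*n((7 - 1) + 5) = -186*√((-1 + ((7 - 1) + 5))/((7 - 1) + 5)) = -186*√((-1 + (6 + 5))/(6 + 5)) = -186*√((-1 + 11)/11) = -186*√((1/11)*10) = -186*√(10/11) = -186*√110/11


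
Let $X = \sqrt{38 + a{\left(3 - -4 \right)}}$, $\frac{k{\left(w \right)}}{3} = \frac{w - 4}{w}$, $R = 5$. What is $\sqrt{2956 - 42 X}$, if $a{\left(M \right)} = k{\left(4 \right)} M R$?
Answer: $\sqrt{2956 - 42 \sqrt{38}} \approx 51.934$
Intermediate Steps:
$k{\left(w \right)} = \frac{3 \left(-4 + w\right)}{w}$ ($k{\left(w \right)} = 3 \frac{w - 4}{w} = 3 \frac{-4 + w}{w} = \frac{3 \left(-4 + w\right)}{w}$)
$a{\left(M \right)} = 0$ ($a{\left(M \right)} = \left(3 - \frac{12}{4}\right) M 5 = \left(3 - 3\right) M 5 = 0 M 5 = 0 \cdot 5 = 0$)
$X = \sqrt{38}$ ($X = \sqrt{38 + 0} = \sqrt{38} \approx 6.1644$)
$\sqrt{2956 - 42 X} = \sqrt{2956 - 42 \sqrt{38}}$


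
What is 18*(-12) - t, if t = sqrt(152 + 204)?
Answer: -216 - 2*sqrt(89) ≈ -234.87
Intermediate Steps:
t = 2*sqrt(89) (t = sqrt(356) = 2*sqrt(89) ≈ 18.868)
18*(-12) - t = 18*(-12) - 2*sqrt(89) = -216 - 2*sqrt(89)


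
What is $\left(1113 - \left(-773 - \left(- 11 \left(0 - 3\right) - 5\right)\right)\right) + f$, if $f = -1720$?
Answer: $194$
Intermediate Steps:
$\left(1113 - \left(-773 - \left(- 11 \left(0 - 3\right) - 5\right)\right)\right) + f = \left(1113 - \left(-773 - \left(- 11 \left(0 - 3\right) - 5\right)\right)\right) - 1720 = \left(1113 - \left(-773 - \left(\left(-11\right) \left(-3\right) - 5\right)\right)\right) - 1720 = \left(1113 - \left(-773 - \left(33 - 5\right)\right)\right) - 1720 = \left(1113 - \left(-773 - 28\right)\right) - 1720 = \left(1113 - -801\right) - 1720 = \left(1113 + 801\right) - 1720 = 1914 - 1720 = 194$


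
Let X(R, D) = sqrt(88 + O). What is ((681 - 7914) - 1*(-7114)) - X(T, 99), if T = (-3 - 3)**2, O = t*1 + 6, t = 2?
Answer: -119 - 4*sqrt(6) ≈ -128.80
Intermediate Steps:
O = 8 (O = 2*1 + 6 = 2 + 6 = 8)
T = 36 (T = (-6)**2 = 36)
X(R, D) = 4*sqrt(6) (X(R, D) = sqrt(88 + 8) = sqrt(96) = 4*sqrt(6))
((681 - 7914) - 1*(-7114)) - X(T, 99) = ((681 - 7914) - 1*(-7114)) - 4*sqrt(6) = (-7233 + 7114) - 4*sqrt(6) = -119 - 4*sqrt(6)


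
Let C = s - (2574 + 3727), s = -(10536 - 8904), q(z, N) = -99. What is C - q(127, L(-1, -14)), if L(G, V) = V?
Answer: -7834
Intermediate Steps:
s = -1632 (s = -1*1632 = -1632)
C = -7933 (C = -1632 - (2574 + 3727) = -1632 - 1*6301 = -1632 - 6301 = -7933)
C - q(127, L(-1, -14)) = -7933 - 1*(-99) = -7933 + 99 = -7834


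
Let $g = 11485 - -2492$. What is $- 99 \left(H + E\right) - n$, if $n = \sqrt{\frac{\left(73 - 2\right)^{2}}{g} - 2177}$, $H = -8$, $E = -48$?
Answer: $5544 - \frac{2 i \sqrt{11811686266}}{4659} \approx 5544.0 - 46.654 i$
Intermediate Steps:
$g = 13977$ ($g = 11485 + 2492 = 13977$)
$n = \frac{2 i \sqrt{11811686266}}{4659}$ ($n = \sqrt{\frac{\left(73 - 2\right)^{2}}{13977} - 2177} = \sqrt{71^{2} \cdot \frac{1}{13977} - 2177} = \sqrt{5041 \cdot \frac{1}{13977} - 2177} = \sqrt{\frac{5041}{13977} - 2177} = \sqrt{- \frac{30422888}{13977}} = \frac{2 i \sqrt{11811686266}}{4659} \approx 46.654 i$)
$- 99 \left(H + E\right) - n = - 99 \left(-8 - 48\right) - \frac{2 i \sqrt{11811686266}}{4659} = \left(-99\right) \left(-56\right) - \frac{2 i \sqrt{11811686266}}{4659} = 5544 - \frac{2 i \sqrt{11811686266}}{4659}$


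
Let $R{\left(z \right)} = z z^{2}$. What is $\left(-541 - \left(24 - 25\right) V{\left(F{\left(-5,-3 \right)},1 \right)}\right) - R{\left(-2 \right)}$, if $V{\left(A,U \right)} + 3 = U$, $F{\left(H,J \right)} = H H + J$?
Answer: $-535$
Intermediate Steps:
$F{\left(H,J \right)} = J + H^{2}$ ($F{\left(H,J \right)} = H^{2} + J = J + H^{2}$)
$V{\left(A,U \right)} = -3 + U$
$R{\left(z \right)} = z^{3}$
$\left(-541 - \left(24 - 25\right) V{\left(F{\left(-5,-3 \right)},1 \right)}\right) - R{\left(-2 \right)} = \left(-541 - \left(24 - 25\right) \left(-3 + 1\right)\right) - \left(-2\right)^{3} = \left(-541 - \left(-1\right) \left(-2\right)\right) - -8 = \left(-541 - 2\right) + 8 = -543 + 8 = -535$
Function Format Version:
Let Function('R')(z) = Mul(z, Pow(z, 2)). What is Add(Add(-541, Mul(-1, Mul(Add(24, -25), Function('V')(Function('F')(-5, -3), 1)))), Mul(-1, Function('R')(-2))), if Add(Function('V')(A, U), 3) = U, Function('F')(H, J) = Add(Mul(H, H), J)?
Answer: -535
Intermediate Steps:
Function('F')(H, J) = Add(J, Pow(H, 2)) (Function('F')(H, J) = Add(Pow(H, 2), J) = Add(J, Pow(H, 2)))
Function('V')(A, U) = Add(-3, U)
Function('R')(z) = Pow(z, 3)
Add(Add(-541, Mul(-1, Mul(Add(24, -25), Function('V')(Function('F')(-5, -3), 1)))), Mul(-1, Function('R')(-2))) = Add(Add(-541, Mul(-1, Mul(Add(24, -25), Add(-3, 1)))), Mul(-1, Pow(-2, 3))) = Add(Add(-541, Mul(-1, Mul(-1, -2))), Mul(-1, -8)) = Add(Add(-541, Mul(-1, 2)), 8) = Add(Add(-541, -2), 8) = Add(-543, 8) = -535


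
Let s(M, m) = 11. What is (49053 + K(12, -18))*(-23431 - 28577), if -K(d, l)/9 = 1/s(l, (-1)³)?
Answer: -2551105872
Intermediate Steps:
K(d, l) = -9/11
(49053 + K(12, -18))*(-23431 - 28577) = (49053 - 9/11)*(-23431 - 28577) = (539574/11)*(-52008) = -2551105872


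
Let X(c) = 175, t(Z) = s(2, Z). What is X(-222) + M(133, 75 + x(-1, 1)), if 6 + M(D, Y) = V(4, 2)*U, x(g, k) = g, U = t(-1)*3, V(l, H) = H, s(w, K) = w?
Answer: 181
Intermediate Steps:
t(Z) = 2
U = 6 (U = 2*3 = 6)
M(D, Y) = 6 (M(D, Y) = -6 + 2*6 = -6 + 12 = 6)
X(-222) + M(133, 75 + x(-1, 1)) = 175 + 6 = 181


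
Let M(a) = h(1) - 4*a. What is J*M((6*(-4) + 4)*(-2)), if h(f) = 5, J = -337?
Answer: 52235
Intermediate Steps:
M(a) = 5 - 4*a
J*M((6*(-4) + 4)*(-2)) = -337*(5 - 4*(6*(-4) + 4)*(-2)) = -337*(5 - 4*(-24 + 4)*(-2)) = -337*(5 - (-80)*(-2)) = -337*(5 - 4*40) = -337*(5 - 160) = -337*(-155) = 52235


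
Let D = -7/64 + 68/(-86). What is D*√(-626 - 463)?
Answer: -81741*I/2752 ≈ -29.702*I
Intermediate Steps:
D = -2477/2752 (D = -7*1/64 + 68*(-1/86) = -7/64 - 34/43 = -2477/2752 ≈ -0.90007)
D*√(-626 - 463) = -2477*√(-626 - 463)/2752 = -81741*I/2752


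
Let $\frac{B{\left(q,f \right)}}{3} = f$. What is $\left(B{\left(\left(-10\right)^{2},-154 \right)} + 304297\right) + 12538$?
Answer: $316373$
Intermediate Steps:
$B{\left(q,f \right)} = 3 f$
$\left(B{\left(\left(-10\right)^{2},-154 \right)} + 304297\right) + 12538 = \left(3 \left(-154\right) + 304297\right) + 12538 = \left(-462 + 304297\right) + 12538 = 303835 + 12538 = 316373$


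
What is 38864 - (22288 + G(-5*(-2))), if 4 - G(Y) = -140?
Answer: 16432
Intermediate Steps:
G(Y) = 144 (G(Y) = 4 - 1*(-140) = 4 + 140 = 144)
38864 - (22288 + G(-5*(-2))) = 38864 - (22288 + 144) = 38864 - 1*22432 = 38864 - 22432 = 16432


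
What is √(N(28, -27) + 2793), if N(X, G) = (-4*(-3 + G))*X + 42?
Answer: √6195 ≈ 78.708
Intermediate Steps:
N(X, G) = 42 + X*(12 - 4*G) (N(X, G) = (12 - 4*G)*X + 42 = X*(12 - 4*G) + 42 = 42 + X*(12 - 4*G))
√(N(28, -27) + 2793) = √((42 + 12*28 - 4*(-27)*28) + 2793) = √((42 + 336 + 3024) + 2793) = √(3402 + 2793) = √6195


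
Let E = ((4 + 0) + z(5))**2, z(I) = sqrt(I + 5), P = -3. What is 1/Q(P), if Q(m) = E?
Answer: (4 + sqrt(10))**(-2) ≈ 0.019494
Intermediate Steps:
z(I) = sqrt(5 + I)
E = (4 + sqrt(10))**2 (E = ((4 + 0) + sqrt(5 + 5))**2 = (4 + sqrt(10))**2 ≈ 51.298)
Q(m) = (4 + sqrt(10))**2
1/Q(P) = 1/((4 + sqrt(10))**2) = (4 + sqrt(10))**(-2)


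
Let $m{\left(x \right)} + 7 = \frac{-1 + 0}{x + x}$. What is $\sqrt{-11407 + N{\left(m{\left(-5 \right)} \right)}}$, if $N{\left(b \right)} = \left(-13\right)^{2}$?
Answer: $i \sqrt{11238} \approx 106.01 i$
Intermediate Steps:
$m{\left(x \right)} = -7 - \frac{1}{2 x}$ ($m{\left(x \right)} = -7 + \frac{-1 + 0}{x + x} = -7 - \frac{1}{2 x}$)
$N{\left(b \right)} = 169$
$\sqrt{-11407 + N{\left(m{\left(-5 \right)} \right)}} = \sqrt{-11407 + 169} = \sqrt{-11238} = i \sqrt{11238}$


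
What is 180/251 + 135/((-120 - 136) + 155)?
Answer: -15705/25351 ≈ -0.61950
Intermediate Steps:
180/251 + 135/((-120 - 136) + 155) = 180*(1/251) + 135/(-256 + 155) = 180/251 + 135/(-101) = 180/251 + 135*(-1/101) = 180/251 - 135/101 = -15705/25351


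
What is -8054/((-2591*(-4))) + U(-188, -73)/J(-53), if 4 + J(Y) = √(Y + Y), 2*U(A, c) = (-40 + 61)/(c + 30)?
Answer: -10453999/13592386 + 21*I*√106/10492 ≈ -0.76911 + 0.020607*I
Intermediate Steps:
U(A, c) = 21/(2*(30 + c)) (U(A, c) = ((-40 + 61)/(c + 30))/2 = (21/(30 + c))/2 = 21/(2*(30 + c)))
J(Y) = -4 + √2*√Y (J(Y) = -4 + √(Y + Y) = -4 + √(2*Y) = -4 + √2*√Y)
-8054/((-2591*(-4))) + U(-188, -73)/J(-53) = -8054/((-2591*(-4))) + (21/(2*(30 - 73)))/(-4 + √2*√(-53)) = -8054/10364 + ((21/2)/(-43))/(-4 + √2*(I*√53)) = -8054*1/10364 + ((21/2)*(-1/43))/(-4 + I*√106) = -4027/5182 - 21/(86*(-4 + I*√106))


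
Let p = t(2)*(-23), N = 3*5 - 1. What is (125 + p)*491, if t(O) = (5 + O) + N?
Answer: -175778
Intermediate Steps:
N = 14 (N = 15 - 1 = 14)
t(O) = 19 + O (t(O) = (5 + O) + 14 = 19 + O)
p = -483 (p = (19 + 2)*(-23) = 21*(-23) = -483)
(125 + p)*491 = (125 - 483)*491 = -358*491 = -175778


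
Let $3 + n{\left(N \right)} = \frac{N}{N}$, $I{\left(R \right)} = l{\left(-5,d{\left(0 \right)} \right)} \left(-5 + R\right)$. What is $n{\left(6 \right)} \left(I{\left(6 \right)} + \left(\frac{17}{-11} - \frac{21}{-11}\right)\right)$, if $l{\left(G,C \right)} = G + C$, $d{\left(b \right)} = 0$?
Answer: $\frac{102}{11} \approx 9.2727$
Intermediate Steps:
$l{\left(G,C \right)} = C + G$
$I{\left(R \right)} = 25 - 5 R$ ($I{\left(R \right)} = \left(0 - 5\right) \left(-5 + R\right) = - 5 \left(-5 + R\right) = 25 - 5 R$)
$n{\left(N \right)} = -2$ ($n{\left(N \right)} = -3 + \frac{N}{N} = -3 + 1 = -2$)
$n{\left(6 \right)} \left(I{\left(6 \right)} + \left(\frac{17}{-11} - \frac{21}{-11}\right)\right) = - 2 \left(\left(25 - 30\right) + \left(\frac{17}{-11} - \frac{21}{-11}\right)\right) = - 2 \left(\left(25 - 30\right) + \left(17 \left(- \frac{1}{11}\right) - - \frac{21}{11}\right)\right) = - 2 \left(-5 + \left(- \frac{17}{11} + \frac{21}{11}\right)\right) = - 2 \left(-5 + \frac{4}{11}\right) = \left(-2\right) \left(- \frac{51}{11}\right) = \frac{102}{11}$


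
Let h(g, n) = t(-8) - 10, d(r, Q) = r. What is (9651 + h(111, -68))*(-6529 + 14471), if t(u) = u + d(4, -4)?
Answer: 76537054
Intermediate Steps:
t(u) = 4 + u (t(u) = u + 4 = 4 + u)
h(g, n) = -14 (h(g, n) = (4 - 8) - 10 = -4 - 10 = -14)
(9651 + h(111, -68))*(-6529 + 14471) = (9651 - 14)*(-6529 + 14471) = 9637*7942 = 76537054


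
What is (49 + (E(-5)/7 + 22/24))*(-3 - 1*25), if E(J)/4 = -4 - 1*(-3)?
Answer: -4145/3 ≈ -1381.7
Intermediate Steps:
E(J) = -4 (E(J) = 4*(-4 - 1*(-3)) = 4*(-4 + 3) = 4*(-1) = -4)
(49 + (E(-5)/7 + 22/24))*(-3 - 1*25) = (49 + (-4/7 + 22/24))*(-3 - 1*25) = (49 + (-4*1/7 + 22*(1/24)))*(-3 - 25) = (49 + (-4/7 + 11/12))*(-28) = (49 + 29/84)*(-28) = (4145/84)*(-28) = -4145/3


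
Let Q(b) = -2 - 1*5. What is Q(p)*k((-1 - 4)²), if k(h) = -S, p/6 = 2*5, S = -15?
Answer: -105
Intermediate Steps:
p = 60 (p = 6*(2*5) = 6*10 = 60)
k(h) = 15 (k(h) = -1*(-15) = 15)
Q(b) = -7 (Q(b) = -2 - 5 = -7)
Q(p)*k((-1 - 4)²) = -7*15 = -105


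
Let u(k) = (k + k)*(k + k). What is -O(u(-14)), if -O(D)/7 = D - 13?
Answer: 5397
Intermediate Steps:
u(k) = 4*k² (u(k) = (2*k)*(2*k) = 4*k²)
O(D) = 91 - 7*D (O(D) = -7*(D - 13) = -7*(-13 + D) = 91 - 7*D)
-O(u(-14)) = -(91 - 28*(-14)²) = -(91 - 28*196) = -(91 - 7*784) = -(91 - 5488) = -1*(-5397) = 5397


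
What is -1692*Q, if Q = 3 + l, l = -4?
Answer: 1692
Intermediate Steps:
Q = -1 (Q = 3 - 4 = -1)
-1692*Q = -1692*(-1) = 1692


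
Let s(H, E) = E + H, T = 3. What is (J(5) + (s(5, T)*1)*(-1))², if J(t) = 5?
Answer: 9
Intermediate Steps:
(J(5) + (s(5, T)*1)*(-1))² = (5 + ((3 + 5)*1)*(-1))² = (5 + (8*1)*(-1))² = (5 + 8*(-1))² = (5 - 8)² = (-3)² = 9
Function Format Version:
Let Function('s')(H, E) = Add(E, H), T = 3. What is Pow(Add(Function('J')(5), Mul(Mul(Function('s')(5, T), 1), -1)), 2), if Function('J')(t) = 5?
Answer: 9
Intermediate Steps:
Pow(Add(Function('J')(5), Mul(Mul(Function('s')(5, T), 1), -1)), 2) = Pow(Add(5, Mul(Mul(Add(3, 5), 1), -1)), 2) = Pow(Add(5, Mul(Mul(8, 1), -1)), 2) = Pow(Add(5, Mul(8, -1)), 2) = Pow(Add(5, -8), 2) = Pow(-3, 2) = 9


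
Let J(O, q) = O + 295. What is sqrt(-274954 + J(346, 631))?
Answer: I*sqrt(274313) ≈ 523.75*I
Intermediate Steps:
J(O, q) = 295 + O
sqrt(-274954 + J(346, 631)) = sqrt(-274954 + (295 + 346)) = sqrt(-274954 + 641) = sqrt(-274313) = I*sqrt(274313)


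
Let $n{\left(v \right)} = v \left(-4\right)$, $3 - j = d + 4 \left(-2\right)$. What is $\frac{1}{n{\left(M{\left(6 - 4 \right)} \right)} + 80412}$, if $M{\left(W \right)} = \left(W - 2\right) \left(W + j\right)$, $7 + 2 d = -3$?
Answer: $\frac{1}{80412} \approx 1.2436 \cdot 10^{-5}$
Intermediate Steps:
$d = -5$ ($d = - \frac{7}{2} + \frac{1}{2} \left(-3\right) = - \frac{7}{2} - \frac{3}{2} = -5$)
$j = 16$ ($j = 3 - \left(-5 + 4 \left(-2\right)\right) = 3 - \left(-5 - 8\right) = 3 - -13 = 3 + 13 = 16$)
$M{\left(W \right)} = \left(-2 + W\right) \left(16 + W\right)$ ($M{\left(W \right)} = \left(W - 2\right) \left(W + 16\right) = \left(-2 + W\right) \left(16 + W\right)$)
$n{\left(v \right)} = - 4 v$
$\frac{1}{n{\left(M{\left(6 - 4 \right)} \right)} + 80412} = \frac{1}{- 4 \left(-32 + \left(6 - 4\right)^{2} + 14 \left(6 - 4\right)\right) + 80412} = \frac{1}{- 4 \left(-32 + 2^{2} + 14 \cdot 2\right) + 80412} = \frac{1}{- 4 \left(-32 + 4 + 28\right) + 80412} = \frac{1}{\left(-4\right) 0 + 80412} = \frac{1}{0 + 80412} = \frac{1}{80412}$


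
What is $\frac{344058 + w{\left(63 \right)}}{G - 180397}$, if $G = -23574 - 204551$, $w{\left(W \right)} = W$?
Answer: $- \frac{114707}{136174} \approx -0.84236$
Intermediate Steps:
$G = -228125$
$\frac{344058 + w{\left(63 \right)}}{G - 180397} = \frac{344058 + 63}{-228125 - 180397} = \frac{344121}{-408522} = 344121 \left(- \frac{1}{408522}\right) = - \frac{114707}{136174}$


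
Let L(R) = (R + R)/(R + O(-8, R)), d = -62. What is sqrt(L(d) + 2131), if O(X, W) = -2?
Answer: sqrt(34127)/4 ≈ 46.184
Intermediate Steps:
L(R) = 2*R/(-2 + R) (L(R) = (R + R)/(R - 2) = (2*R)/(-2 + R) = 2*R/(-2 + R))
sqrt(L(d) + 2131) = sqrt(2*(-62)/(-2 - 62) + 2131) = sqrt(2*(-62)/(-64) + 2131) = sqrt(2*(-62)*(-1/64) + 2131) = sqrt(31/16 + 2131) = sqrt(34127/16) = sqrt(34127)/4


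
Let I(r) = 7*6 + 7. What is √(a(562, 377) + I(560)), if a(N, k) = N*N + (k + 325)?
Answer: √316595 ≈ 562.67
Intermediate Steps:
a(N, k) = 325 + k + N² (a(N, k) = N² + (325 + k) = 325 + k + N²)
I(r) = 49 (I(r) = 42 + 7 = 49)
√(a(562, 377) + I(560)) = √((325 + 377 + 562²) + 49) = √((325 + 377 + 315844) + 49) = √(316546 + 49) = √316595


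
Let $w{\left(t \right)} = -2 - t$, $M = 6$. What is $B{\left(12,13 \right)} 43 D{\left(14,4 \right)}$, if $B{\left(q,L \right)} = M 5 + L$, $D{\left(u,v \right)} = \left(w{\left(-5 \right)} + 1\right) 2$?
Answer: $14792$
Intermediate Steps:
$D{\left(u,v \right)} = 8$ ($D{\left(u,v \right)} = \left(\left(-2 - -5\right) + 1\right) 2 = \left(\left(-2 + 5\right) + 1\right) 2 = \left(3 + 1\right) 2 = 4 \cdot 2 = 8$)
$B{\left(q,L \right)} = 30 + L$ ($B{\left(q,L \right)} = 6 \cdot 5 + L = 30 + L$)
$B{\left(12,13 \right)} 43 D{\left(14,4 \right)} = \left(30 + 13\right) 43 \cdot 8 = 43 \cdot 43 \cdot 8 = 1849 \cdot 8 = 14792$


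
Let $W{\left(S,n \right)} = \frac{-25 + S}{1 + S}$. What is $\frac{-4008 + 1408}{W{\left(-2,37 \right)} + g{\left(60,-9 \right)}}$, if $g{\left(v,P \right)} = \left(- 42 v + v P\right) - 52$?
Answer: $\frac{520}{617} \approx 0.84279$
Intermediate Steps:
$W{\left(S,n \right)} = \frac{-25 + S}{1 + S}$
$g{\left(v,P \right)} = -52 - 42 v + P v$ ($g{\left(v,P \right)} = \left(- 42 v + P v\right) - 52 = -52 - 42 v + P v$)
$\frac{-4008 + 1408}{W{\left(-2,37 \right)} + g{\left(60,-9 \right)}} = \frac{-4008 + 1408}{\frac{-25 - 2}{1 - 2} - 3112} = - \frac{2600}{\frac{1}{-1} \left(-27\right) - 3112} = - \frac{2600}{\left(-1\right) \left(-27\right) - 3112} = - \frac{2600}{27 - 3112} = - \frac{2600}{-3085} = \left(-2600\right) \left(- \frac{1}{3085}\right) = \frac{520}{617}$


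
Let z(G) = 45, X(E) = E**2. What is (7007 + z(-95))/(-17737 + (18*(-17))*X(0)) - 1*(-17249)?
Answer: 305938461/17737 ≈ 17249.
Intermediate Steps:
(7007 + z(-95))/(-17737 + (18*(-17))*X(0)) - 1*(-17249) = (7007 + 45)/(-17737 + (18*(-17))*0**2) - 1*(-17249) = 7052/(-17737 - 306*0) + 17249 = 7052/(-17737 + 0) + 17249 = 7052/(-17737) + 17249 = 7052*(-1/17737) + 17249 = -7052/17737 + 17249 = 305938461/17737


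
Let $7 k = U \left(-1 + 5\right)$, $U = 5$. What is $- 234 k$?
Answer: $- \frac{4680}{7} \approx -668.57$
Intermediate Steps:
$k = \frac{20}{7}$ ($k = \frac{5 \left(-1 + 5\right)}{7} = \frac{5 \cdot 4}{7} = \frac{1}{7} \cdot 20 = \frac{20}{7} \approx 2.8571$)
$- 234 k = \left(-234\right) \frac{20}{7} = - \frac{4680}{7}$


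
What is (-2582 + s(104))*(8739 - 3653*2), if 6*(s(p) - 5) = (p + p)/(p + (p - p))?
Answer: -11077090/3 ≈ -3.6924e+6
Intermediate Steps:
s(p) = 16/3 (s(p) = 5 + ((p + p)/(p + (p - p)))/6 = 5 + ((2*p)/(p + 0))/6 = 5 + ((2*p)/p)/6 = 5 + (1/6)*2 = 5 + 1/3 = 16/3)
(-2582 + s(104))*(8739 - 3653*2) = (-2582 + 16/3)*(8739 - 3653*2) = -7730*(8739 - 7306)/3 = -7730/3*1433 = -11077090/3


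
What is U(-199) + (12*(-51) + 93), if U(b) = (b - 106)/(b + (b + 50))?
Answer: -180307/348 ≈ -518.12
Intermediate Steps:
U(b) = (-106 + b)/(50 + 2*b) (U(b) = (-106 + b)/(b + (50 + b)) = (-106 + b)/(50 + 2*b))
U(-199) + (12*(-51) + 93) = (-106 - 199)/(2*(25 - 199)) + (12*(-51) + 93) = (1/2)*(-305)/(-174) + (-612 + 93) = (1/2)*(-1/174)*(-305) - 519 = 305/348 - 519 = -180307/348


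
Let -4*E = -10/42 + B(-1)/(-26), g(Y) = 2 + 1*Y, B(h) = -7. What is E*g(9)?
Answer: -187/2184 ≈ -0.085623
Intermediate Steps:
g(Y) = 2 + Y
E = -17/2184 (E = -(-10/42 - 7/(-26))/4 = -(-10*1/42 - 7*(-1/26))/4 = -(-5/21 + 7/26)/4 = -1/4*17/546 = -17/2184 ≈ -0.0077839)
E*g(9) = -17*(2 + 9)/2184 = -17/2184*11 = -187/2184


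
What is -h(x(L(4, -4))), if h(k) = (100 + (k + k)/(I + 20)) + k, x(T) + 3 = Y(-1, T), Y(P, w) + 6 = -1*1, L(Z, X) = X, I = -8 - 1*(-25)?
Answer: -3310/37 ≈ -89.459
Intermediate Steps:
I = 17 (I = -8 + 25 = 17)
Y(P, w) = -7 (Y(P, w) = -6 - 1*1 = -6 - 1 = -7)
x(T) = -10 (x(T) = -3 - 7 = -10)
h(k) = 100 + 39*k/37 (h(k) = (100 + (k + k)/(17 + 20)) + k = (100 + (2*k)/37) + k = (100 + (2*k)*(1/37)) + k = (100 + 2*k/37) + k = 100 + 39*k/37)
-h(x(L(4, -4))) = -(100 + (39/37)*(-10)) = -(100 - 390/37) = -1*3310/37 = -3310/37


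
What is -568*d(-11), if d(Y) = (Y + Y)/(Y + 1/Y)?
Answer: -68728/61 ≈ -1126.7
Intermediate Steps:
d(Y) = 2*Y/(Y + 1/Y) (d(Y) = (2*Y)/(Y + 1/Y) = 2*Y/(Y + 1/Y))
-568*d(-11) = -1136*(-11)²/(1 + (-11)²) = -1136*121/(1 + 121) = -1136*121/122 = -568*121/61 = -68728/61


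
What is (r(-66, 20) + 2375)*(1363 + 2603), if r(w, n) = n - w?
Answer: 9760326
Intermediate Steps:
(r(-66, 20) + 2375)*(1363 + 2603) = ((20 - 1*(-66)) + 2375)*(1363 + 2603) = ((20 + 66) + 2375)*3966 = (86 + 2375)*3966 = 2461*3966 = 9760326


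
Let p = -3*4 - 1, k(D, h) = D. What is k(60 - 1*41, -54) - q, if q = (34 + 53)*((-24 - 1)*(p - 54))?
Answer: -145706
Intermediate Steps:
p = -13 (p = -12 - 1 = -13)
q = 145725 (q = (34 + 53)*((-24 - 1)*(-13 - 54)) = 87*(-25*(-67)) = 87*1675 = 145725)
k(60 - 1*41, -54) - q = (60 - 1*41) - 1*145725 = (60 - 41) - 145725 = 19 - 145725 = -145706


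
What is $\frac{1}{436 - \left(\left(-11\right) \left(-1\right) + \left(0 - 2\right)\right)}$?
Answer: $\frac{1}{427} \approx 0.0023419$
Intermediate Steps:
$\frac{1}{436 - \left(\left(-11\right) \left(-1\right) + \left(0 - 2\right)\right)} = \frac{1}{436 - \left(11 - 2\right)} = \frac{1}{436 - 9} = \frac{1}{427}$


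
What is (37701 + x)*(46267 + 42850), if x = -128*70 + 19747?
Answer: 4321105096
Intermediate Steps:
x = 10787 (x = -8960 + 19747 = 10787)
(37701 + x)*(46267 + 42850) = (37701 + 10787)*(46267 + 42850) = 48488*89117 = 4321105096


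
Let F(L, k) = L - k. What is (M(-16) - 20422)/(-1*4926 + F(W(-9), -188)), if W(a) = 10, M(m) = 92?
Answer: 10165/2364 ≈ 4.2999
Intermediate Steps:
(M(-16) - 20422)/(-1*4926 + F(W(-9), -188)) = (92 - 20422)/(-1*4926 + (10 - 1*(-188))) = -20330/(-4926 + (10 + 188)) = -20330/(-4926 + 198) = -20330/(-4728) = -20330*(-1/4728) = 10165/2364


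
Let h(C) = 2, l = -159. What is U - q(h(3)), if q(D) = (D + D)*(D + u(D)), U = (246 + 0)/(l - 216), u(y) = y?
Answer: -2082/125 ≈ -16.656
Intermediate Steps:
U = -82/125 (U = (246 + 0)/(-159 - 216) = 246/(-375) = 246*(-1/375) = -82/125 ≈ -0.65600)
q(D) = 4*D**2 (q(D) = (D + D)*(D + D) = (2*D)*(2*D) = 4*D**2)
U - q(h(3)) = -82/125 - 4*2**2 = -82/125 - 4*4 = -82/125 - 1*16 = -82/125 - 16 = -2082/125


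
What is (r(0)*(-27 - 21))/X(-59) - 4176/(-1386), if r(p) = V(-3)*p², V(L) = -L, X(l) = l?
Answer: 232/77 ≈ 3.0130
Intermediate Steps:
r(p) = 3*p² (r(p) = (-1*(-3))*p² = 3*p²)
(r(0)*(-27 - 21))/X(-59) - 4176/(-1386) = ((3*0²)*(-27 - 21))/(-59) - 4176/(-1386) = ((3*0)*(-48))*(-1/59) - 4176*(-1/1386) = (0*(-48))*(-1/59) + 232/77 = 0*(-1/59) + 232/77 = 0 + 232/77 = 232/77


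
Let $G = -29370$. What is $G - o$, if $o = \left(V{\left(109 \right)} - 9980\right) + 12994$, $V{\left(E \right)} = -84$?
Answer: $-32300$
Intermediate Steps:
$o = 2930$ ($o = \left(-84 - 9980\right) + 12994 = -10064 + 12994 = 2930$)
$G - o = -29370 - 2930 = -32300$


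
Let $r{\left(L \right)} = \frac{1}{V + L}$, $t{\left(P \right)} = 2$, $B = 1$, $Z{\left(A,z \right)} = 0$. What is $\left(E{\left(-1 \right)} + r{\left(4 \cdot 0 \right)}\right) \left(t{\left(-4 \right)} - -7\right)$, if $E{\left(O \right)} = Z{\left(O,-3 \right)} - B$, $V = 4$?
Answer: $- \frac{27}{4} \approx -6.75$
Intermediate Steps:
$E{\left(O \right)} = -1$ ($E{\left(O \right)} = 0 - 1 = -1$)
$r{\left(L \right)} = \frac{1}{4 + L}$
$\left(E{\left(-1 \right)} + r{\left(4 \cdot 0 \right)}\right) \left(t{\left(-4 \right)} - -7\right) = \left(-1 + \frac{1}{4 + 4 \cdot 0}\right) \left(2 - -7\right) = \left(-1 + \frac{1}{4 + 0}\right) \left(2 + 7\right) = \left(-1 + \frac{1}{4}\right) 9 = \left(- \frac{3}{4}\right) 9 = - \frac{27}{4}$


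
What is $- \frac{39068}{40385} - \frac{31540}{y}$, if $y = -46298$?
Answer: $- \frac{267513682}{934872365} \approx -0.28615$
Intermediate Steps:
$- \frac{39068}{40385} - \frac{31540}{y} = - \frac{39068}{40385} - \frac{31540}{-46298} = \left(-39068\right) \frac{1}{40385} - - \frac{15770}{23149} = - \frac{39068}{40385} + \frac{15770}{23149} = - \frac{267513682}{934872365}$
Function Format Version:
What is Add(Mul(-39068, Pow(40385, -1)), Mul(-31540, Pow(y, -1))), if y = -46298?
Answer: Rational(-267513682, 934872365) ≈ -0.28615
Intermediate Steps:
Add(Mul(-39068, Pow(40385, -1)), Mul(-31540, Pow(y, -1))) = Add(Mul(-39068, Pow(40385, -1)), Mul(-31540, Pow(-46298, -1))) = Add(Mul(-39068, Rational(1, 40385)), Mul(-31540, Rational(-1, 46298))) = Add(Rational(-39068, 40385), Rational(15770, 23149)) = Rational(-267513682, 934872365)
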